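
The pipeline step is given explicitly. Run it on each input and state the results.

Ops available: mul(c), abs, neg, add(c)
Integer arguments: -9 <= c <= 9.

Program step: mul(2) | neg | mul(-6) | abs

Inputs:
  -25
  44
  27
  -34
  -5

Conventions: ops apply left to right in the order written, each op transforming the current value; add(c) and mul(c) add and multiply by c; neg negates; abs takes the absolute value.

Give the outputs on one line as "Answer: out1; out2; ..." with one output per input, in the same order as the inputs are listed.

Execution, op by op:
  -25 -> -50 -> 50 -> -300 -> 300
  44 -> 88 -> -88 -> 528 -> 528
  27 -> 54 -> -54 -> 324 -> 324
  -34 -> -68 -> 68 -> -408 -> 408
  -5 -> -10 -> 10 -> -60 -> 60

300; 528; 324; 408; 60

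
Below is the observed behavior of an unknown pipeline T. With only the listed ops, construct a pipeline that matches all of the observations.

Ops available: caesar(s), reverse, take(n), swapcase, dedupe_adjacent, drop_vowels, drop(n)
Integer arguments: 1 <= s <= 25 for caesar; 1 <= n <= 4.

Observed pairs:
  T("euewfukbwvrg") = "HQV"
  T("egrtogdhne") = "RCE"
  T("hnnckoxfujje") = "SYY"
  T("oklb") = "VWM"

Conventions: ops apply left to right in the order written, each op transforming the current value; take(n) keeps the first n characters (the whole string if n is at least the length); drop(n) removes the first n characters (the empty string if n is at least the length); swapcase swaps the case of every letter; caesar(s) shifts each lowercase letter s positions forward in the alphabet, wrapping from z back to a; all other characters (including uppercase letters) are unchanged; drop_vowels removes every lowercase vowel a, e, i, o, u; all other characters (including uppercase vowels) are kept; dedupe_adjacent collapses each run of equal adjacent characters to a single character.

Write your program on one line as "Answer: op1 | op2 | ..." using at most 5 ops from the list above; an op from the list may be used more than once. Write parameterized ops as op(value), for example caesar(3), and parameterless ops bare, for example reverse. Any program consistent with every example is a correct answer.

drop_vowels | caesar(11) | swapcase | take(3)

Check, running the answer program on each example:
  "euewfukbwvrg" -> "wfkbwvrg" -> "hqvmhgcr" -> "HQVMHGCR" -> "HQV"
  "egrtogdhne" -> "grtgdhn" -> "rcerosy" -> "RCEROSY" -> "RCE"
  "hnnckoxfujje" -> "hnnckxfjj" -> "syynviquu" -> "SYYNVIQUU" -> "SYY"
  "oklb" -> "klb" -> "vwm" -> "VWM" -> "VWM"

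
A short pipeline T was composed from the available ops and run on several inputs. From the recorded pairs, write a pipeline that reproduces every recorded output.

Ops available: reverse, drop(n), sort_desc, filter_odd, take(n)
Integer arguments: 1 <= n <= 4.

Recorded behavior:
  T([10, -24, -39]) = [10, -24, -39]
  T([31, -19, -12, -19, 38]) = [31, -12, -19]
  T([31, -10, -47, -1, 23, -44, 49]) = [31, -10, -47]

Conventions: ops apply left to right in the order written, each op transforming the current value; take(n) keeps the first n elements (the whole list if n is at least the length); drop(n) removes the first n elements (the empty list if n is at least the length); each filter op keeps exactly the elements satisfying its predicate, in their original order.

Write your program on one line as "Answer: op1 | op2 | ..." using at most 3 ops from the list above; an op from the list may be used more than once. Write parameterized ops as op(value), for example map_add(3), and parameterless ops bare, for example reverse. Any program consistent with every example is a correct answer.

take(3) | sort_desc

Check, running the answer program on each example:
  [10, -24, -39] -> [10, -24, -39] -> [10, -24, -39]
  [31, -19, -12, -19, 38] -> [31, -19, -12] -> [31, -12, -19]
  [31, -10, -47, -1, 23, -44, 49] -> [31, -10, -47] -> [31, -10, -47]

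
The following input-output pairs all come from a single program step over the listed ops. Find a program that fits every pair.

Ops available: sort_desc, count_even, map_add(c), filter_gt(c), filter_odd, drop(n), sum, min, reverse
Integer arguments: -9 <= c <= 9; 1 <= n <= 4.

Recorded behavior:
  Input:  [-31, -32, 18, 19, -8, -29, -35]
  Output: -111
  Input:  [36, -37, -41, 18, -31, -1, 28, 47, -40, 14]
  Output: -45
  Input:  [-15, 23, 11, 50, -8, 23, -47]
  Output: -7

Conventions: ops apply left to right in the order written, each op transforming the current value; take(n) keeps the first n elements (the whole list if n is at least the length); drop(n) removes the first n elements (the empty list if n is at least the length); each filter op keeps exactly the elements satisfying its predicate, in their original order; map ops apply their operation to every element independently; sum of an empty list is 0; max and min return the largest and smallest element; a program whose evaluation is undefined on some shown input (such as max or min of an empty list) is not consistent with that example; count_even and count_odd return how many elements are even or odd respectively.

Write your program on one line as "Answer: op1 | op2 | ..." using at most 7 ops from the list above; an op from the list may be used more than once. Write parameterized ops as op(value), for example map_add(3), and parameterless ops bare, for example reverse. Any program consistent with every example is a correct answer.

reverse | map_add(4) | map_add(-3) | sort_desc | drop(1) | sum

Check, running the answer program on each example:
  [-31, -32, 18, 19, -8, -29, -35] -> [-35, -29, -8, 19, 18, -32, -31] -> [-31, -25, -4, 23, 22, -28, -27] -> [-34, -28, -7, 20, 19, -31, -30] -> [20, 19, -7, -28, -30, -31, -34] -> [19, -7, -28, -30, -31, -34] -> -111
  [36, -37, -41, 18, -31, -1, 28, 47, -40, 14] -> [14, -40, 47, 28, -1, -31, 18, -41, -37, 36] -> [18, -36, 51, 32, 3, -27, 22, -37, -33, 40] -> [15, -39, 48, 29, 0, -30, 19, -40, -36, 37] -> [48, 37, 29, 19, 15, 0, -30, -36, -39, -40] -> [37, 29, 19, 15, 0, -30, -36, -39, -40] -> -45
  [-15, 23, 11, 50, -8, 23, -47] -> [-47, 23, -8, 50, 11, 23, -15] -> [-43, 27, -4, 54, 15, 27, -11] -> [-46, 24, -7, 51, 12, 24, -14] -> [51, 24, 24, 12, -7, -14, -46] -> [24, 24, 12, -7, -14, -46] -> -7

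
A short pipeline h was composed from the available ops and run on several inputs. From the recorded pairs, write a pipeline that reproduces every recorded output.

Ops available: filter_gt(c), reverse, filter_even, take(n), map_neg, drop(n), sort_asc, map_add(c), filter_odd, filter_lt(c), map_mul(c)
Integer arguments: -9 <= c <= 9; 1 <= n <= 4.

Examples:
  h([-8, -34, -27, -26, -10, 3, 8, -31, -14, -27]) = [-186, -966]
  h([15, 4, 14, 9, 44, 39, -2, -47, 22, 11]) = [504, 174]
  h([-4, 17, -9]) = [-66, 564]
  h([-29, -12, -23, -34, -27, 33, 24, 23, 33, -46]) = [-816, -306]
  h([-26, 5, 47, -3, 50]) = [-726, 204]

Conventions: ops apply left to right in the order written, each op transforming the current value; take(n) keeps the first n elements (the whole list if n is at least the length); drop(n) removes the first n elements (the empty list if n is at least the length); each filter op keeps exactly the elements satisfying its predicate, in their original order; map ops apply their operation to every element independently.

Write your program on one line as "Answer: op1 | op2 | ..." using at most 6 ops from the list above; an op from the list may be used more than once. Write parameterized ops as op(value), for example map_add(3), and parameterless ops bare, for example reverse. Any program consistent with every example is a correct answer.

take(3) | map_mul(5) | map_add(9) | take(2) | map_mul(6)

Check, running the answer program on each example:
  [-8, -34, -27, -26, -10, 3, 8, -31, -14, -27] -> [-8, -34, -27] -> [-40, -170, -135] -> [-31, -161, -126] -> [-31, -161] -> [-186, -966]
  [15, 4, 14, 9, 44, 39, -2, -47, 22, 11] -> [15, 4, 14] -> [75, 20, 70] -> [84, 29, 79] -> [84, 29] -> [504, 174]
  [-4, 17, -9] -> [-4, 17, -9] -> [-20, 85, -45] -> [-11, 94, -36] -> [-11, 94] -> [-66, 564]
  [-29, -12, -23, -34, -27, 33, 24, 23, 33, -46] -> [-29, -12, -23] -> [-145, -60, -115] -> [-136, -51, -106] -> [-136, -51] -> [-816, -306]
  [-26, 5, 47, -3, 50] -> [-26, 5, 47] -> [-130, 25, 235] -> [-121, 34, 244] -> [-121, 34] -> [-726, 204]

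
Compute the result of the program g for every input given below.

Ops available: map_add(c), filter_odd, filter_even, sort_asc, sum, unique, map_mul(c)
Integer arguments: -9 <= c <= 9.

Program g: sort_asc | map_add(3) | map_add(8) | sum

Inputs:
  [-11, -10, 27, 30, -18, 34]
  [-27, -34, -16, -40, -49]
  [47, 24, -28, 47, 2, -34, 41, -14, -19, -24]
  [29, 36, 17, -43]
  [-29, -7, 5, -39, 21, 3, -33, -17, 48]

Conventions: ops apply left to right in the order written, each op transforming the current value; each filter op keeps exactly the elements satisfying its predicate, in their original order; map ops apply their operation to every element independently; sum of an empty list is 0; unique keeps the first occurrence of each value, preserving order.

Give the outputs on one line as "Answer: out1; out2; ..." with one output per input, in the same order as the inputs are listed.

118; -111; 152; 83; 51

Execution, op by op:
  [-11, -10, 27, 30, -18, 34] -> [-18, -11, -10, 27, 30, 34] -> [-15, -8, -7, 30, 33, 37] -> [-7, 0, 1, 38, 41, 45] -> 118
  [-27, -34, -16, -40, -49] -> [-49, -40, -34, -27, -16] -> [-46, -37, -31, -24, -13] -> [-38, -29, -23, -16, -5] -> -111
  [47, 24, -28, 47, 2, -34, 41, -14, -19, -24] -> [-34, -28, -24, -19, -14, 2, 24, 41, 47, 47] -> [-31, -25, -21, -16, -11, 5, 27, 44, 50, 50] -> [-23, -17, -13, -8, -3, 13, 35, 52, 58, 58] -> 152
  [29, 36, 17, -43] -> [-43, 17, 29, 36] -> [-40, 20, 32, 39] -> [-32, 28, 40, 47] -> 83
  [-29, -7, 5, -39, 21, 3, -33, -17, 48] -> [-39, -33, -29, -17, -7, 3, 5, 21, 48] -> [-36, -30, -26, -14, -4, 6, 8, 24, 51] -> [-28, -22, -18, -6, 4, 14, 16, 32, 59] -> 51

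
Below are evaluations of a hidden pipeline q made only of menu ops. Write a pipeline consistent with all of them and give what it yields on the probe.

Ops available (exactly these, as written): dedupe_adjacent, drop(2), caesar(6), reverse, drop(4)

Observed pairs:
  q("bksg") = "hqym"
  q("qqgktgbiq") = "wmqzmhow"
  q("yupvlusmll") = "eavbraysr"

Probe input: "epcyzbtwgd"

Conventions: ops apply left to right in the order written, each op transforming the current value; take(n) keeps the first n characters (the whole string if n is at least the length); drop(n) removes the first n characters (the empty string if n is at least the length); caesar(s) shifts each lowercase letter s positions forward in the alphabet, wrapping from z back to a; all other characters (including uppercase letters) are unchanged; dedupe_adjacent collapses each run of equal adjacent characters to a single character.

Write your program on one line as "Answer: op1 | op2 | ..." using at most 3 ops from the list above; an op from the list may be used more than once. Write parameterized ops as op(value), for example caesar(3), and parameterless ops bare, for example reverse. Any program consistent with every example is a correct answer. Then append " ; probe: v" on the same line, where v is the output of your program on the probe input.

caesar(6) | dedupe_adjacent ; probe: "kviefhzcmj"

Check, running the answer program on each example:
  "bksg" -> "hqym" -> "hqym"
  "qqgktgbiq" -> "wwmqzmhow" -> "wmqzmhow"
  "yupvlusmll" -> "eavbraysrr" -> "eavbraysr"
  probe: "epcyzbtwgd" -> "kviefhzcmj" -> "kviefhzcmj"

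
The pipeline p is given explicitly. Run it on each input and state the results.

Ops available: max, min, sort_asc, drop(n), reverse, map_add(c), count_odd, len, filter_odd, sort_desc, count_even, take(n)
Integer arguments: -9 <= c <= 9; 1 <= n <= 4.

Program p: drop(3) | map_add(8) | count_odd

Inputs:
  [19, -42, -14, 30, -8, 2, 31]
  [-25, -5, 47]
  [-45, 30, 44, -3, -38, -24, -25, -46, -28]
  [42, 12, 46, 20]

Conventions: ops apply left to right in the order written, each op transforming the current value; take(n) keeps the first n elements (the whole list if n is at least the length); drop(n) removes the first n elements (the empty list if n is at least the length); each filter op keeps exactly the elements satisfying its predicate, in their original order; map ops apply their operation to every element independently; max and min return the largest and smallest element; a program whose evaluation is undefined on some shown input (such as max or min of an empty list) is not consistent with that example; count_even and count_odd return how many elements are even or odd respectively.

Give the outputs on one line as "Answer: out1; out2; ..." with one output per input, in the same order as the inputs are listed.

Execution, op by op:
  [19, -42, -14, 30, -8, 2, 31] -> [30, -8, 2, 31] -> [38, 0, 10, 39] -> 1
  [-25, -5, 47] -> [] -> [] -> 0
  [-45, 30, 44, -3, -38, -24, -25, -46, -28] -> [-3, -38, -24, -25, -46, -28] -> [5, -30, -16, -17, -38, -20] -> 2
  [42, 12, 46, 20] -> [20] -> [28] -> 0

1; 0; 2; 0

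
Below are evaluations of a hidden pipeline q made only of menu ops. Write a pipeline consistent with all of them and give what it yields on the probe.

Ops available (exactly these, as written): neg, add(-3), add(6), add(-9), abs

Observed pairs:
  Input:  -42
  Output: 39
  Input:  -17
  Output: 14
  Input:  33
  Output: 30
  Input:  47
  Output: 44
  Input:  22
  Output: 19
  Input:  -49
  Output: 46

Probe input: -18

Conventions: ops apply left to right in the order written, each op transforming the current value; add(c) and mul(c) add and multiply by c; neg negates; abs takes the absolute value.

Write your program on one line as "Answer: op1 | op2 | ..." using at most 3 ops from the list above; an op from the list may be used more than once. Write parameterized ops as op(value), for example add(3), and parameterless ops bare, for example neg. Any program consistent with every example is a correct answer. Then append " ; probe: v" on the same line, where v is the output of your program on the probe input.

abs | add(-3) ; probe: 15

Check, running the answer program on each example:
  -42 -> 42 -> 39
  -17 -> 17 -> 14
  33 -> 33 -> 30
  47 -> 47 -> 44
  22 -> 22 -> 19
  -49 -> 49 -> 46
  probe: -18 -> 18 -> 15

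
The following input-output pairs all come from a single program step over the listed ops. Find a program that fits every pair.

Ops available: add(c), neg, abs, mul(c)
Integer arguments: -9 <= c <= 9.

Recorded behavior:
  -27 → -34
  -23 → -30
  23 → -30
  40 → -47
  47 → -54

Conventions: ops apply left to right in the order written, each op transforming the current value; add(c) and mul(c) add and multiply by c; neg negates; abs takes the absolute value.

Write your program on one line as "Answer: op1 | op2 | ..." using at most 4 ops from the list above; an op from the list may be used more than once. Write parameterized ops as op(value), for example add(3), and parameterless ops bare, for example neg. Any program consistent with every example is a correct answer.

abs | add(7) | neg

Check, running the answer program on each example:
  -27 -> 27 -> 34 -> -34
  -23 -> 23 -> 30 -> -30
  23 -> 23 -> 30 -> -30
  40 -> 40 -> 47 -> -47
  47 -> 47 -> 54 -> -54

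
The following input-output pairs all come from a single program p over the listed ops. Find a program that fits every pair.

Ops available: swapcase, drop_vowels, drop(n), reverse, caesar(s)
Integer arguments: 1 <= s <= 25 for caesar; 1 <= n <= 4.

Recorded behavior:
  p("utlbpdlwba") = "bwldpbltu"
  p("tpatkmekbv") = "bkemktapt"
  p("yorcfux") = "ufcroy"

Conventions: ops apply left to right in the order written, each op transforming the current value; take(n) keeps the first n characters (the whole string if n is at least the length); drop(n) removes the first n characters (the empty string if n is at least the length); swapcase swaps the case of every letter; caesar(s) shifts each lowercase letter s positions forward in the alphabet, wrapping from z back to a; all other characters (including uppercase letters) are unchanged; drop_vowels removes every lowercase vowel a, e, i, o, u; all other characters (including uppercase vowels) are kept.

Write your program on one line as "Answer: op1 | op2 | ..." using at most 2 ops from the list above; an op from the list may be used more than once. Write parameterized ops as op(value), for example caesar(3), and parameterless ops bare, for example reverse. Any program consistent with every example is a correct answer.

reverse | drop(1)

Check, running the answer program on each example:
  "utlbpdlwba" -> "abwldpbltu" -> "bwldpbltu"
  "tpatkmekbv" -> "vbkemktapt" -> "bkemktapt"
  "yorcfux" -> "xufcroy" -> "ufcroy"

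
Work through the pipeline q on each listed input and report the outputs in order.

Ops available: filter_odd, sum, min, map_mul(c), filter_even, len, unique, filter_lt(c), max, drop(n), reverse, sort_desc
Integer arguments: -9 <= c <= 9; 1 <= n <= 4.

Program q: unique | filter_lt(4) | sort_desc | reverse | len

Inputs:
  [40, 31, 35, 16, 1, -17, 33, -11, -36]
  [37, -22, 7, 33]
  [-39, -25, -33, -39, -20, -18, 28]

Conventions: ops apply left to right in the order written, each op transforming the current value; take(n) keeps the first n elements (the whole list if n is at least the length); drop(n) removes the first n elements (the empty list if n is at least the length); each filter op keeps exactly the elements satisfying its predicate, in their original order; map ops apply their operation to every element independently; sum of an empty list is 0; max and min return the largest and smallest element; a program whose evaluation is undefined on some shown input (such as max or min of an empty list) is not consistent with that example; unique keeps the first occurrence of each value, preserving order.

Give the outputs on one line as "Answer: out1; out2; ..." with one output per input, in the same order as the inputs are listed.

4; 1; 5

Execution, op by op:
  [40, 31, 35, 16, 1, -17, 33, -11, -36] -> [40, 31, 35, 16, 1, -17, 33, -11, -36] -> [1, -17, -11, -36] -> [1, -11, -17, -36] -> [-36, -17, -11, 1] -> 4
  [37, -22, 7, 33] -> [37, -22, 7, 33] -> [-22] -> [-22] -> [-22] -> 1
  [-39, -25, -33, -39, -20, -18, 28] -> [-39, -25, -33, -20, -18, 28] -> [-39, -25, -33, -20, -18] -> [-18, -20, -25, -33, -39] -> [-39, -33, -25, -20, -18] -> 5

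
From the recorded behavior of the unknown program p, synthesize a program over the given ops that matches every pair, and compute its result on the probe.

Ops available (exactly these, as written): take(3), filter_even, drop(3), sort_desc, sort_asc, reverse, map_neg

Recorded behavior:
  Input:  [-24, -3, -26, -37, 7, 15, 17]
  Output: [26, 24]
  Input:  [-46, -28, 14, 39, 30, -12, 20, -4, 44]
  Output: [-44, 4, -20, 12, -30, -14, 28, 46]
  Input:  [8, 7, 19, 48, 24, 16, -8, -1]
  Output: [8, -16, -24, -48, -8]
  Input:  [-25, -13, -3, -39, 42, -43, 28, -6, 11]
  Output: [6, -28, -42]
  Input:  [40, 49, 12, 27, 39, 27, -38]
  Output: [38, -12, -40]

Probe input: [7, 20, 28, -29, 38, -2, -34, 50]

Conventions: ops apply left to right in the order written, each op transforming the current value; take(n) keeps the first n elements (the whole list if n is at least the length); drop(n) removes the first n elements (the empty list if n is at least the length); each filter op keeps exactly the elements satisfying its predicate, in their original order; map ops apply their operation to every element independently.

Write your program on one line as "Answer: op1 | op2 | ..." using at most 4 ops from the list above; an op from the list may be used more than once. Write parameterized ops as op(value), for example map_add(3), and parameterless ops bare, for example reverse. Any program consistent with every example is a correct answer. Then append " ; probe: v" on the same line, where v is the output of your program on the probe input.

map_neg | filter_even | reverse ; probe: [-50, 34, 2, -38, -28, -20]

Check, running the answer program on each example:
  [-24, -3, -26, -37, 7, 15, 17] -> [24, 3, 26, 37, -7, -15, -17] -> [24, 26] -> [26, 24]
  [-46, -28, 14, 39, 30, -12, 20, -4, 44] -> [46, 28, -14, -39, -30, 12, -20, 4, -44] -> [46, 28, -14, -30, 12, -20, 4, -44] -> [-44, 4, -20, 12, -30, -14, 28, 46]
  [8, 7, 19, 48, 24, 16, -8, -1] -> [-8, -7, -19, -48, -24, -16, 8, 1] -> [-8, -48, -24, -16, 8] -> [8, -16, -24, -48, -8]
  [-25, -13, -3, -39, 42, -43, 28, -6, 11] -> [25, 13, 3, 39, -42, 43, -28, 6, -11] -> [-42, -28, 6] -> [6, -28, -42]
  [40, 49, 12, 27, 39, 27, -38] -> [-40, -49, -12, -27, -39, -27, 38] -> [-40, -12, 38] -> [38, -12, -40]
  probe: [7, 20, 28, -29, 38, -2, -34, 50] -> [-7, -20, -28, 29, -38, 2, 34, -50] -> [-20, -28, -38, 2, 34, -50] -> [-50, 34, 2, -38, -28, -20]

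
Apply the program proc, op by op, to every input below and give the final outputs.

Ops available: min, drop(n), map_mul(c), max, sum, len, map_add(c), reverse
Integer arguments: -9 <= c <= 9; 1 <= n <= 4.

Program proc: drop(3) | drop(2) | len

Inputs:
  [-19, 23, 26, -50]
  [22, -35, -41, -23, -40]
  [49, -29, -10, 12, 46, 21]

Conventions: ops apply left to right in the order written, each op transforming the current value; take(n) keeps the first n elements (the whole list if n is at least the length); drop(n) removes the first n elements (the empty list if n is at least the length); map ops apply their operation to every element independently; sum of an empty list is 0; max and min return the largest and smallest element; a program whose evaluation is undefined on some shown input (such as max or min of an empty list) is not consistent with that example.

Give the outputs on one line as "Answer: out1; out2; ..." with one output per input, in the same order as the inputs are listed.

0; 0; 1

Execution, op by op:
  [-19, 23, 26, -50] -> [-50] -> [] -> 0
  [22, -35, -41, -23, -40] -> [-23, -40] -> [] -> 0
  [49, -29, -10, 12, 46, 21] -> [12, 46, 21] -> [21] -> 1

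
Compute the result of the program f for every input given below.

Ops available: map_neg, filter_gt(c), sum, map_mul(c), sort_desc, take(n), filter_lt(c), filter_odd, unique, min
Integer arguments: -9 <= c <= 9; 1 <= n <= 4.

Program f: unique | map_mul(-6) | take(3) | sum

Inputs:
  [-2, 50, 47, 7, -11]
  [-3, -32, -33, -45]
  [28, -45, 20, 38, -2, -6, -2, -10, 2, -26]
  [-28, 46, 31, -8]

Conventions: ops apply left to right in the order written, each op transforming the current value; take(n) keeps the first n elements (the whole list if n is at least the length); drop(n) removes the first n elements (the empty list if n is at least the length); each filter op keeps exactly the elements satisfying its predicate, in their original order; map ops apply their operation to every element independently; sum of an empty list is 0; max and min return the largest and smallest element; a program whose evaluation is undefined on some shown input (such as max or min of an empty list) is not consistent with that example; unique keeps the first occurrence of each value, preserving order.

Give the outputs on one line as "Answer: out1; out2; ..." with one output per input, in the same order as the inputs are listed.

-570; 408; -18; -294

Execution, op by op:
  [-2, 50, 47, 7, -11] -> [-2, 50, 47, 7, -11] -> [12, -300, -282, -42, 66] -> [12, -300, -282] -> -570
  [-3, -32, -33, -45] -> [-3, -32, -33, -45] -> [18, 192, 198, 270] -> [18, 192, 198] -> 408
  [28, -45, 20, 38, -2, -6, -2, -10, 2, -26] -> [28, -45, 20, 38, -2, -6, -10, 2, -26] -> [-168, 270, -120, -228, 12, 36, 60, -12, 156] -> [-168, 270, -120] -> -18
  [-28, 46, 31, -8] -> [-28, 46, 31, -8] -> [168, -276, -186, 48] -> [168, -276, -186] -> -294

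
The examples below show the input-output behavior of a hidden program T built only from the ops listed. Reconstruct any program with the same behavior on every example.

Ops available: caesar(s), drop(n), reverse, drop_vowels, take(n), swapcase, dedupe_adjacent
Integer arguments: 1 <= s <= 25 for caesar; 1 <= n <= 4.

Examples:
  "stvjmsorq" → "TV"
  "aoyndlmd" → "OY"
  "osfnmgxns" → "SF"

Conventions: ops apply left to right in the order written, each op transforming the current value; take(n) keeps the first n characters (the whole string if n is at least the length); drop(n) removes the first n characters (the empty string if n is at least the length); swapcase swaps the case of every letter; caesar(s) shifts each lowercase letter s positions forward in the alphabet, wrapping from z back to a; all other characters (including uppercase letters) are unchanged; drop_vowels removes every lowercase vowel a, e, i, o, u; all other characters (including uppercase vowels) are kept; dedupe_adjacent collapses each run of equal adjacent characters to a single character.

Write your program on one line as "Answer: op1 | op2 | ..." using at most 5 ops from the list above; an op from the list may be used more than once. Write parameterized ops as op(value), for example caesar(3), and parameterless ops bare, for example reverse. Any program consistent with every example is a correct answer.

caesar(12) | drop(1) | caesar(14) | swapcase | take(2)

Check, running the answer program on each example:
  "stvjmsorq" -> "efhvyeadc" -> "fhvyeadc" -> "tvjmsorq" -> "TVJMSORQ" -> "TV"
  "aoyndlmd" -> "makzpxyp" -> "akzpxyp" -> "oyndlmd" -> "OYNDLMD" -> "OY"
  "osfnmgxns" -> "aerzysjze" -> "erzysjze" -> "sfnmgxns" -> "SFNMGXNS" -> "SF"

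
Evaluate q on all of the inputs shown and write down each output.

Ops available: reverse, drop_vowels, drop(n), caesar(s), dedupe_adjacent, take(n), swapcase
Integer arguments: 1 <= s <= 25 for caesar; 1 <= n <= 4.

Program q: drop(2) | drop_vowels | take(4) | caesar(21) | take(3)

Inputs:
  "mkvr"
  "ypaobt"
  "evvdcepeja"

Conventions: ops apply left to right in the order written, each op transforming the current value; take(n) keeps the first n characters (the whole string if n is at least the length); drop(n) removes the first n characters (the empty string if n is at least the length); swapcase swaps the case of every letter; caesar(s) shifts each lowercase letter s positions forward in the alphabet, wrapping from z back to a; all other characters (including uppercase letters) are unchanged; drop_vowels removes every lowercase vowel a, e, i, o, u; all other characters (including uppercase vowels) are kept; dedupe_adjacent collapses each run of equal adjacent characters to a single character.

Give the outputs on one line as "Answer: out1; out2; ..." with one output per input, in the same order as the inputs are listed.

Execution, op by op:
  "mkvr" -> "vr" -> "vr" -> "vr" -> "qm" -> "qm"
  "ypaobt" -> "aobt" -> "bt" -> "bt" -> "wo" -> "wo"
  "evvdcepeja" -> "vdcepeja" -> "vdcpj" -> "vdcp" -> "qyxk" -> "qyx"

"qm"; "wo"; "qyx"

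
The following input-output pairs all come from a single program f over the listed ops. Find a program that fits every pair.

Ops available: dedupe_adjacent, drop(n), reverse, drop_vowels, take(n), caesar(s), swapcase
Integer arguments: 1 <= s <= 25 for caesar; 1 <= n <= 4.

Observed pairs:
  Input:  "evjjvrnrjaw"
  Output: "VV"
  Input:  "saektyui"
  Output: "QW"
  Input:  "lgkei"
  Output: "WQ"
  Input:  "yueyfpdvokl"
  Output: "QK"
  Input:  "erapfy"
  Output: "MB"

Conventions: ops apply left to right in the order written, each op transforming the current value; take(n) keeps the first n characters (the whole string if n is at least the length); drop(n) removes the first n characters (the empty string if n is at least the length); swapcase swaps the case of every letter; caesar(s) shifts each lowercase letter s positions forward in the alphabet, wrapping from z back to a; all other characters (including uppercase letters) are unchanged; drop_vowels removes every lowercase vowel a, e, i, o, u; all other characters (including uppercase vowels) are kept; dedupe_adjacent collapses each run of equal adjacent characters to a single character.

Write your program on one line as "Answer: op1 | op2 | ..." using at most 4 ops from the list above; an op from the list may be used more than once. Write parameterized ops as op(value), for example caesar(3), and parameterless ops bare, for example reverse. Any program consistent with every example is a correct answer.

drop(2) | caesar(12) | swapcase | take(2)

Check, running the answer program on each example:
  "evjjvrnrjaw" -> "jjvrnrjaw" -> "vvhdzdvmi" -> "VVHDZDVMI" -> "VV"
  "saektyui" -> "ektyui" -> "qwfkgu" -> "QWFKGU" -> "QW"
  "lgkei" -> "kei" -> "wqu" -> "WQU" -> "WQ"
  "yueyfpdvokl" -> "eyfpdvokl" -> "qkrbphawx" -> "QKRBPHAWX" -> "QK"
  "erapfy" -> "apfy" -> "mbrk" -> "MBRK" -> "MB"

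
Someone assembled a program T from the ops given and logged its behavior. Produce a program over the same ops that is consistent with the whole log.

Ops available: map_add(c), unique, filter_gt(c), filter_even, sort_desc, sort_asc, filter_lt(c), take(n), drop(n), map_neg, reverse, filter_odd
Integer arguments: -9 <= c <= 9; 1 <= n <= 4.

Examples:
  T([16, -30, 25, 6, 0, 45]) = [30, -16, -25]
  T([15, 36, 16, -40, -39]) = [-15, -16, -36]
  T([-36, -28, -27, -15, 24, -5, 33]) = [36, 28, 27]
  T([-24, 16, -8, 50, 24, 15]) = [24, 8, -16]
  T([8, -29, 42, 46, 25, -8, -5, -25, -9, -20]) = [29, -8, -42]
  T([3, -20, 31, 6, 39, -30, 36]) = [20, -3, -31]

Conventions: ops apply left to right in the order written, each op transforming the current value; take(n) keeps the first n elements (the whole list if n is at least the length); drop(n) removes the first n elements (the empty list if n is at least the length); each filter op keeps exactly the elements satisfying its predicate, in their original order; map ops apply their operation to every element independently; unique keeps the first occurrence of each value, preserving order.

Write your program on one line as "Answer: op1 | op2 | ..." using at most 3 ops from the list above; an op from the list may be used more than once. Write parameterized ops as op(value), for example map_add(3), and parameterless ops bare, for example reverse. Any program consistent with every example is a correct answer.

take(3) | map_neg | sort_desc

Check, running the answer program on each example:
  [16, -30, 25, 6, 0, 45] -> [16, -30, 25] -> [-16, 30, -25] -> [30, -16, -25]
  [15, 36, 16, -40, -39] -> [15, 36, 16] -> [-15, -36, -16] -> [-15, -16, -36]
  [-36, -28, -27, -15, 24, -5, 33] -> [-36, -28, -27] -> [36, 28, 27] -> [36, 28, 27]
  [-24, 16, -8, 50, 24, 15] -> [-24, 16, -8] -> [24, -16, 8] -> [24, 8, -16]
  [8, -29, 42, 46, 25, -8, -5, -25, -9, -20] -> [8, -29, 42] -> [-8, 29, -42] -> [29, -8, -42]
  [3, -20, 31, 6, 39, -30, 36] -> [3, -20, 31] -> [-3, 20, -31] -> [20, -3, -31]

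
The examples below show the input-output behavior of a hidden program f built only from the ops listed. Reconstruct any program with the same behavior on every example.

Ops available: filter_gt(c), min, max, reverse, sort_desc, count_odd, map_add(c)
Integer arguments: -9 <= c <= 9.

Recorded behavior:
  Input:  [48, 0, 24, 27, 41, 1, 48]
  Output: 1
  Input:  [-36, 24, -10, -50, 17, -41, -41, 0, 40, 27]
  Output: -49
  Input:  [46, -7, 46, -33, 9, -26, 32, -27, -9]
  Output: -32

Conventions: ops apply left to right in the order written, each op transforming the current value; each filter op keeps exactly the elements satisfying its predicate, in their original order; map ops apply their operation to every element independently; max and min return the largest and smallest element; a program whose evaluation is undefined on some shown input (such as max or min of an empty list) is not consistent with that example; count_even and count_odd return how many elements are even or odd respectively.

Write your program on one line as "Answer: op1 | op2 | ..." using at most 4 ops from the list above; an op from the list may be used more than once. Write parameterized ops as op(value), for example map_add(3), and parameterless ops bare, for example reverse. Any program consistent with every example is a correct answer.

map_add(1) | reverse | min

Check, running the answer program on each example:
  [48, 0, 24, 27, 41, 1, 48] -> [49, 1, 25, 28, 42, 2, 49] -> [49, 2, 42, 28, 25, 1, 49] -> 1
  [-36, 24, -10, -50, 17, -41, -41, 0, 40, 27] -> [-35, 25, -9, -49, 18, -40, -40, 1, 41, 28] -> [28, 41, 1, -40, -40, 18, -49, -9, 25, -35] -> -49
  [46, -7, 46, -33, 9, -26, 32, -27, -9] -> [47, -6, 47, -32, 10, -25, 33, -26, -8] -> [-8, -26, 33, -25, 10, -32, 47, -6, 47] -> -32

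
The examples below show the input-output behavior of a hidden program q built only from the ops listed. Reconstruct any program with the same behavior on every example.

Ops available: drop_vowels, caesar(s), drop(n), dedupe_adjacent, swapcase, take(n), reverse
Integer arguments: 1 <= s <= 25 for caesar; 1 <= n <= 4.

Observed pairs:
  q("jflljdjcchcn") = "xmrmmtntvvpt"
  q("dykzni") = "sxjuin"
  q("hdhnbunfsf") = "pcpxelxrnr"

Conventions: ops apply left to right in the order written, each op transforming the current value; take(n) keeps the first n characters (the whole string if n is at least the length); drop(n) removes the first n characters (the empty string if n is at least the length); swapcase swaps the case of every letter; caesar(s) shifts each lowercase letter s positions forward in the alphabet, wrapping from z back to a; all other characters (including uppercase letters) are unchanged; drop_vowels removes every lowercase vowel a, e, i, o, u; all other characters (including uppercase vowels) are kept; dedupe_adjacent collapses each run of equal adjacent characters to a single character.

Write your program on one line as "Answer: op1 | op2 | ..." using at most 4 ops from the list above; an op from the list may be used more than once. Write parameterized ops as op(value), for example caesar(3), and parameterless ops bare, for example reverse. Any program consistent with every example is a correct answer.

reverse | caesar(23) | caesar(13)

Check, running the answer program on each example:
  "jflljdjcchcn" -> "nchccjdjllfj" -> "kzezzgagiicg" -> "xmrmmtntvvpt"
  "dykzni" -> "inzkyd" -> "fkwhva" -> "sxjuin"
  "hdhnbunfsf" -> "fsfnubnhdh" -> "cpckrykeae" -> "pcpxelxrnr"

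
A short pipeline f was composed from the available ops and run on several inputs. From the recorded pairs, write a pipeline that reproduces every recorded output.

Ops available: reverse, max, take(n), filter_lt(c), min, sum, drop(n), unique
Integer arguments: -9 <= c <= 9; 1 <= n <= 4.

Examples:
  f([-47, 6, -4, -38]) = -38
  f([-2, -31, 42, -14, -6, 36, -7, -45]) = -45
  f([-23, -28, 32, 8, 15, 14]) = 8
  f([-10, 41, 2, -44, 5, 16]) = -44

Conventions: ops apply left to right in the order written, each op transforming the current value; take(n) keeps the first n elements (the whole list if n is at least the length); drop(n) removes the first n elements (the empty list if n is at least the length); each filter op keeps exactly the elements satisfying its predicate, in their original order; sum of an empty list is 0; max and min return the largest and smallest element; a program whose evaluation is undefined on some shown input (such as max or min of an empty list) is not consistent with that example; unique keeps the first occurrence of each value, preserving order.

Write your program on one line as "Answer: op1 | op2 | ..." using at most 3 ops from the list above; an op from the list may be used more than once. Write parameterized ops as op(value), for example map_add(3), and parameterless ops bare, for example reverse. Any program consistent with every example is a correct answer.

drop(2) | reverse | min

Check, running the answer program on each example:
  [-47, 6, -4, -38] -> [-4, -38] -> [-38, -4] -> -38
  [-2, -31, 42, -14, -6, 36, -7, -45] -> [42, -14, -6, 36, -7, -45] -> [-45, -7, 36, -6, -14, 42] -> -45
  [-23, -28, 32, 8, 15, 14] -> [32, 8, 15, 14] -> [14, 15, 8, 32] -> 8
  [-10, 41, 2, -44, 5, 16] -> [2, -44, 5, 16] -> [16, 5, -44, 2] -> -44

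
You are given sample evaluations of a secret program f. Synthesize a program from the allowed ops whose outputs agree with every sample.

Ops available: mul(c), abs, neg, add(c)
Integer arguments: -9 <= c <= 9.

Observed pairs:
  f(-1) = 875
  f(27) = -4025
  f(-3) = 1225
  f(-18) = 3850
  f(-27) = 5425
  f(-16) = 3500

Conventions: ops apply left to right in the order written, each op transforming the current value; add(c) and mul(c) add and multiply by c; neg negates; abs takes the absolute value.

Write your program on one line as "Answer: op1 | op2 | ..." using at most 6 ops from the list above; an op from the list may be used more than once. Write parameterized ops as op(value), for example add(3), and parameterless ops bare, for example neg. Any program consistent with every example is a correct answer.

add(-4) | mul(-5) | neg | mul(-5) | mul(-7) | neg

Check, running the answer program on each example:
  -1 -> -5 -> 25 -> -25 -> 125 -> -875 -> 875
  27 -> 23 -> -115 -> 115 -> -575 -> 4025 -> -4025
  -3 -> -7 -> 35 -> -35 -> 175 -> -1225 -> 1225
  -18 -> -22 -> 110 -> -110 -> 550 -> -3850 -> 3850
  -27 -> -31 -> 155 -> -155 -> 775 -> -5425 -> 5425
  -16 -> -20 -> 100 -> -100 -> 500 -> -3500 -> 3500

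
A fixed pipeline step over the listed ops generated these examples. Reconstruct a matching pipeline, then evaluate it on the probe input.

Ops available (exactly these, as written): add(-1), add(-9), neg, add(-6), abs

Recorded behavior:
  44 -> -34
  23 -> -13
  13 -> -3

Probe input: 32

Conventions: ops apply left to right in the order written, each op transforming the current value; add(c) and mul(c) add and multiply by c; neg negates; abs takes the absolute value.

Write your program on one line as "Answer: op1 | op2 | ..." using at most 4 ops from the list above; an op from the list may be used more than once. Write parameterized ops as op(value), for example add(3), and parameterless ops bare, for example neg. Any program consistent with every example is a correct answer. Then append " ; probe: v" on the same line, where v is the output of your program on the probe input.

add(-1) | add(-9) | neg ; probe: -22

Check, running the answer program on each example:
  44 -> 43 -> 34 -> -34
  23 -> 22 -> 13 -> -13
  13 -> 12 -> 3 -> -3
  probe: 32 -> 31 -> 22 -> -22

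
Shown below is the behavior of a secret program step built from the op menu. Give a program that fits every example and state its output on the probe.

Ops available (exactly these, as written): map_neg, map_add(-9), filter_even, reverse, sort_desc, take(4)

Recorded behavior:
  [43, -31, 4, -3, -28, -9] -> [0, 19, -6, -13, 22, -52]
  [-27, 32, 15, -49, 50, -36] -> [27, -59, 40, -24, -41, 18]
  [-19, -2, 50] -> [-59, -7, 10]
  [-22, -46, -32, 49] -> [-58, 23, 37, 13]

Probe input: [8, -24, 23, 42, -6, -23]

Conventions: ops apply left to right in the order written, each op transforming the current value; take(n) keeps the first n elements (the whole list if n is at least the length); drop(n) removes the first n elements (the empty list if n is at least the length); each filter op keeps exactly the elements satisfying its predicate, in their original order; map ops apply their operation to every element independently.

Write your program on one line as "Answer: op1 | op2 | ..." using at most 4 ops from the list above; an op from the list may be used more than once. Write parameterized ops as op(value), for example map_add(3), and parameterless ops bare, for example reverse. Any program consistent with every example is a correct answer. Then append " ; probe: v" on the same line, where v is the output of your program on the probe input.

map_neg | reverse | map_add(-9) ; probe: [14, -3, -51, -32, 15, -17]

Check, running the answer program on each example:
  [43, -31, 4, -3, -28, -9] -> [-43, 31, -4, 3, 28, 9] -> [9, 28, 3, -4, 31, -43] -> [0, 19, -6, -13, 22, -52]
  [-27, 32, 15, -49, 50, -36] -> [27, -32, -15, 49, -50, 36] -> [36, -50, 49, -15, -32, 27] -> [27, -59, 40, -24, -41, 18]
  [-19, -2, 50] -> [19, 2, -50] -> [-50, 2, 19] -> [-59, -7, 10]
  [-22, -46, -32, 49] -> [22, 46, 32, -49] -> [-49, 32, 46, 22] -> [-58, 23, 37, 13]
  probe: [8, -24, 23, 42, -6, -23] -> [-8, 24, -23, -42, 6, 23] -> [23, 6, -42, -23, 24, -8] -> [14, -3, -51, -32, 15, -17]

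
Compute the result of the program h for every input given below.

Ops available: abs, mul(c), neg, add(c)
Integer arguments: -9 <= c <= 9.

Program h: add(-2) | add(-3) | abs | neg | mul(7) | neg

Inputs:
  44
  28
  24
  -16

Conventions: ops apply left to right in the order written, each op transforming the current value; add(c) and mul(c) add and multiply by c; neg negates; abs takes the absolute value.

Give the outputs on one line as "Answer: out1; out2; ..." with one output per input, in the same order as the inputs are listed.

273; 161; 133; 147

Execution, op by op:
  44 -> 42 -> 39 -> 39 -> -39 -> -273 -> 273
  28 -> 26 -> 23 -> 23 -> -23 -> -161 -> 161
  24 -> 22 -> 19 -> 19 -> -19 -> -133 -> 133
  -16 -> -18 -> -21 -> 21 -> -21 -> -147 -> 147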